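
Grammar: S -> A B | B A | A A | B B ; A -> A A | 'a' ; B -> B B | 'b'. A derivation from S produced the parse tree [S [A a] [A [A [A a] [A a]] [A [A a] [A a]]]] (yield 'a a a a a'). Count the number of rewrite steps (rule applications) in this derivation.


Every bracketed nonterminal node [X ...] in the tree is produced by exactly one rule application.
Reading the tree off as a leftmost derivation:
  Step 1: S  =>  A A   (applied S -> A A)
  Step 2: A A  =>  a A   (applied A -> a)
  Step 3: a A  =>  a A A   (applied A -> A A)
  Step 4: a A A  =>  a A A A   (applied A -> A A)
  Step 5: a A A A  =>  a a A A   (applied A -> a)
  Step 6: a a A A  =>  a a a A   (applied A -> a)
  Step 7: a a a A  =>  a a a A A   (applied A -> A A)
  Step 8: a a a A A  =>  a a a a A   (applied A -> a)
  Step 9: a a a a A  =>  a a a a a   (applied A -> a)
Final yield: a a a a a
Total rewrite steps: 9

9


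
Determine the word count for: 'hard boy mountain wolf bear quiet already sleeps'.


Counting words by splitting on spaces:
  Word 1: 'hard'
  Word 2: 'boy'
  Word 3: 'mountain'
  Word 4: 'wolf'
  Word 5: 'bear'
  Word 6: 'quiet'
  Word 7: 'already'
  Word 8: 'sleeps'
Total words: 8

8


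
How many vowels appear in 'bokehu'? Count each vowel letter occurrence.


Scanning each character of 'bokehu':
  Position 1: 'b' -> consonant (running count: 0)
  Position 2: 'o' -> vowel (running count: 1)
  Position 3: 'k' -> consonant (running count: 1)
  Position 4: 'e' -> vowel (running count: 2)
  Position 5: 'h' -> consonant (running count: 2)
  Position 6: 'u' -> vowel (running count: 3)
Total vowels: 3

3


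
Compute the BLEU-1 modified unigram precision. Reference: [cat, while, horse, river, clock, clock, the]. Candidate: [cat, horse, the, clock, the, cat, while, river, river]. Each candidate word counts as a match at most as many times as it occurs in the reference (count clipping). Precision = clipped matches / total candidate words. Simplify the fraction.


Reference word counts: {'cat': 1, 'clock': 2, 'horse': 1, 'river': 1, 'the': 1, 'while': 1}
Checking each candidate word (with clipping):
  'cat' -> in reference (ref count 1, used 1/1) -> match (matches: 1)
  'horse' -> in reference (ref count 1, used 1/1) -> match (matches: 2)
  'the' -> in reference (ref count 1, used 1/1) -> match (matches: 3)
  'clock' -> in reference (ref count 2, used 1/2) -> match (matches: 4)
  'the' -> ref count 1 already used up (1/1) -> clipped, no match (matches: 4)
  'cat' -> ref count 1 already used up (1/1) -> clipped, no match (matches: 4)
  'while' -> in reference (ref count 1, used 1/1) -> match (matches: 5)
  'river' -> in reference (ref count 1, used 1/1) -> match (matches: 6)
  'river' -> ref count 1 already used up (1/1) -> clipped, no match (matches: 6)
Clipped matches: 6, Candidate length: 9
Precision = 6/9 = 2/3

2/3


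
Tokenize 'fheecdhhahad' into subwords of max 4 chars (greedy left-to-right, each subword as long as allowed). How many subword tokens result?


'fheecdhhahad' has 12 characters.
Chunking with max size 4:
  Chunk 1: 'fhee' (positions 0-3)
  Chunk 2: 'cdhh' (positions 4-7)
  Chunk 3: 'ahad' (positions 8-11)
Total chunks: ceil(12 / 4) = 3

3


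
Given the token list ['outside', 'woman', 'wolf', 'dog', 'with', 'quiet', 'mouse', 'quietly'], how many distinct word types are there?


Listing all tokens and tracking unique types:
  Token 1: 'outside' -> NEW (unique so far: 1)
  Token 2: 'woman' -> NEW (unique so far: 2)
  Token 3: 'wolf' -> NEW (unique so far: 3)
  Token 4: 'dog' -> NEW (unique so far: 4)
  Token 5: 'with' -> NEW (unique so far: 5)
  Token 6: 'quiet' -> NEW (unique so far: 6)
  Token 7: 'mouse' -> NEW (unique so far: 7)
  Token 8: 'quietly' -> NEW (unique so far: 8)
Unique types: ('dog', 'mouse', 'outside', 'quiet', 'quietly', 'with', 'wolf', 'woman')
Vocabulary size: 8

8


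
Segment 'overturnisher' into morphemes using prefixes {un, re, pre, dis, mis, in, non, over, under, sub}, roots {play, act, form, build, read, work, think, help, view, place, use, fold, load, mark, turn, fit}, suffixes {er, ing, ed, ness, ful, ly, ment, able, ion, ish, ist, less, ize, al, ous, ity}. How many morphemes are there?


Segmenting 'overturnisher' against the inventory:
  'over' -> prefix (morpheme 1)
  'turn' -> root (morpheme 2)
  'ish' -> suffix (morpheme 3)
  'er' -> suffix (morpheme 4)
Total morphemes: 4

4


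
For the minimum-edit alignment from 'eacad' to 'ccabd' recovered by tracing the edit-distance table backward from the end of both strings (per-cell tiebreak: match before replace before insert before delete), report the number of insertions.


Edit distance = 3. Backtracking from cell (5, 5) with preference match > replace > insert > delete,
then listing the resulting alignment 'eacad' -> 'ccabd' left to right:
  Step 1: delete 'e'
  Step 2: replace a->c
  Step 3: keep 'c'
  Step 4: keep 'a'
  Step 5: insert 'b' [insertion #1]
  Step 6: keep 'd'
Total insertions: 1

1


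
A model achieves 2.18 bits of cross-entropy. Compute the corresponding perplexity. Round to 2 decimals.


Perplexity formula: PP = 2^H
H = 2.18
PP = 2^2.18
Decompose: 2^2.18 = 2^2 * 2^0.18
2^2 = 4, 2^0.18 ~ 1.1328839
PP ~ 4 * 1.1328839 = 4.5315356
Rounded to 2 decimals: 4.53

4.53


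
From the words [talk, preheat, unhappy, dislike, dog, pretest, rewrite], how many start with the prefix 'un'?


Checking each word for prefix 'un':
  'talk' -> no (count: 0)
  'preheat' -> no (count: 0)
  'unhappy' -> YES, starts with 'un' (count: 1)
  'dislike' -> no (count: 1)
  'dog' -> no (count: 1)
  'pretest' -> no (count: 1)
  'rewrite' -> no (count: 1)
Total with prefix 'un': 1

1


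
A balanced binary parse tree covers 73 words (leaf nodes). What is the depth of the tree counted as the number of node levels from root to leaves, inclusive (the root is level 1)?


In a balanced binary tree with n leaves the deepest leaf is ceil(log2(n)) edges below the root,
so counting node levels inclusive of root and leaves gives ceil(log2(n)) + 1 levels.
log2(73) = 6.1898
ceil(6.1898) = 7
levels = 7 + 1 = 8

8


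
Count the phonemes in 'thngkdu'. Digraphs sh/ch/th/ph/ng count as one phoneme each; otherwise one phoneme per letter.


Parsing 'thngkdu' greedily, digraphs first:
  'th' -> digraph (1 consonant phoneme) (phonemes so far: 1)
  'ng' -> digraph (1 consonant phoneme) (phonemes so far: 2)
  'k' -> consonant phoneme (phonemes so far: 3)
  'd' -> consonant phoneme (phonemes so far: 4)
  'u' -> vowel phoneme (phonemes so far: 5)
Total phonemes: 5

5


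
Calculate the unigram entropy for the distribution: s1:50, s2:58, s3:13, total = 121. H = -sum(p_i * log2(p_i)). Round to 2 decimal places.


Computing entropy H = -sum(p_i * log2(p_i)):
  s1: p = 50/121 = 0.4132, -p*log2(p) = 0.5269
  s2: p = 58/121 = 0.4793, -p*log2(p) = 0.5085
  s3: p = 13/121 = 0.1074, -p*log2(p) = 0.3458
H = sum of terms = 1.3812
Rounded to 2 decimals: 1.38

1.38


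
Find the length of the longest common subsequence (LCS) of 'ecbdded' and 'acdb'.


DP table for LCS of 'ecbdded' and 'acdb':
       a  c  d  b
    0  0  0  0  0
  e 0  0  0  0  0
  c 0  0  1  1  1
  b 0  0  1  1  2
  d 0  0  1  2  2
  d 0  0  1  2  2
  e 0  0  1  2  2
  d 0  0  1  2  2
LCS: 'cb'
LCS length = 2

2


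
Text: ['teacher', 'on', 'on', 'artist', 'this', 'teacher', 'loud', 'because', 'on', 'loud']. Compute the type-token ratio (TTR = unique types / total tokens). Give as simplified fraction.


Tokens: 10
Unique types: ('artist', 'because', 'loud', 'on', 'teacher', 'this') = 6
TTR = 6/10
Simplify: divide both by 2 -> 3/5
TTR = 3/5

3/5


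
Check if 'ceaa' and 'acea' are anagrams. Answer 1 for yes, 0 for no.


Sort characters of 'ceaa': 'aace'
Sort characters of 'acea': 'aace'
Sorted forms match -> they ARE anagrams
Result: 1

1


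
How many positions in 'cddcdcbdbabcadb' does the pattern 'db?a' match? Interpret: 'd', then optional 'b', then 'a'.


Pattern: db?a means 'd', then optional 'b', then 'a'.
Scanning 'cddcdcbdbabcadb' position-by-position:
  Pos 0: window 'cdd' -> no
  Pos 1: window 'ddc' -> no
  Pos 2: window 'dcd' -> no
  Pos 3: window 'cdc' -> no
  Pos 4: window 'dcb' -> no
  Pos 5: window 'cbd' -> no
  Pos 6: window 'bdb' -> no
  Pos 7: window 'dba' -> MATCH
  Pos 8: window 'bab' -> no
  Pos 9: window 'abc' -> no
  Pos 10: window 'bca' -> no
  Pos 11: window 'cad' -> no
  Pos 12: window 'adb' -> no
  Pos 13: window 'db' -> no
  Pos 14: window 'b' -> no
Total matches: 1

1


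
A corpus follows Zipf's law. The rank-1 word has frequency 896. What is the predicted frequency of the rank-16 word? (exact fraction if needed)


Zipf's law: freq(rank) = f1 / rank
f1 = 896, rank = 16
freq = 896 / 16
= 56

56


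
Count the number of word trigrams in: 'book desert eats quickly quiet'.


Word trigrams from [5] words:
  Trigram 1: (book desert eats)
  Trigram 2: (desert eats quickly)
  Trigram 3: (eats quickly quiet)
Total word trigrams: 5 - 2 = 3

3


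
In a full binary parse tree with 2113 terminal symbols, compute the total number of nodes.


Leaf nodes (terminals): 2113
Internal nodes = n - 1 = 2113 - 1 = 2112
Total = leaves + internal = 2113 + 2112 = 4225

4225


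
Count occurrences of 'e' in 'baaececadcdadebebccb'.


Scanning 'baaececadcdadebebccb' for 'e':
  Position 3: 'e' -> MATCH (count: 1)
  Position 5: 'e' -> MATCH (count: 2)
  Position 13: 'e' -> MATCH (count: 3)
  Position 15: 'e' -> MATCH (count: 4)
Total occurrences of 'e': 4

4


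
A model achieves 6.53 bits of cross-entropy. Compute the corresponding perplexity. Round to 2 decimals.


Perplexity formula: PP = 2^H
H = 6.53
PP = 2^6.53
Decompose: 2^6.53 = 2^6 * 2^0.53
2^6 = 64, 2^0.53 ~ 1.4439292
PP ~ 64 * 1.4439292 = 92.4114688
Rounded to 2 decimals: 92.41

92.41


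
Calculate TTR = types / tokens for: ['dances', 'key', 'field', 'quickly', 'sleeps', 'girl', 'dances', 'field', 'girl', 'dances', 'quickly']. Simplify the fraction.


Tokens: 11
Unique types: ('dances', 'field', 'girl', 'key', 'quickly', 'sleeps') = 6
TTR = 6/11
Already in lowest terms.

6/11


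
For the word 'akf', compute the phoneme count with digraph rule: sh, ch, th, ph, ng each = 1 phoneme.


Parsing 'akf' greedily, digraphs first:
  'a' -> vowel phoneme (phonemes so far: 1)
  'k' -> consonant phoneme (phonemes so far: 2)
  'f' -> consonant phoneme (phonemes so far: 3)
Total phonemes: 3

3


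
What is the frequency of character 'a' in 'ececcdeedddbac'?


Scanning 'ececcdeedddbac' for 'a':
  Position 12: 'a' -> MATCH (count: 1)
Total occurrences of 'a': 1

1


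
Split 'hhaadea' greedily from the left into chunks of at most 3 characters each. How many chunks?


'hhaadea' has 7 characters.
Chunking with max size 3:
  Chunk 1: 'hha' (positions 0-2)
  Chunk 2: 'ade' (positions 3-5)
  Chunk 3: 'a' (positions 6-6)
Total chunks: ceil(7 / 3) = 3

3


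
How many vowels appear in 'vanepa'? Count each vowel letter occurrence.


Scanning each character of 'vanepa':
  Position 1: 'v' -> consonant (running count: 0)
  Position 2: 'a' -> vowel (running count: 1)
  Position 3: 'n' -> consonant (running count: 1)
  Position 4: 'e' -> vowel (running count: 2)
  Position 5: 'p' -> consonant (running count: 2)
  Position 6: 'a' -> vowel (running count: 3)
Total vowels: 3

3


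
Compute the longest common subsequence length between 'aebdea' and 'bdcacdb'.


DP table for LCS of 'aebdea' and 'bdcacdb':
       b  d  c  a  c  d  b
    0  0  0  0  0  0  0  0
  a 0  0  0  0  1  1  1  1
  e 0  0  0  0  1  1  1  1
  b 0  1  1  1  1  1  1  2
  d 0  1  2  2  2  2  2  2
  e 0  1  2  2  2  2  2  2
  a 0  1  2  2  3  3  3  3
LCS: 'bda'
LCS length = 3

3


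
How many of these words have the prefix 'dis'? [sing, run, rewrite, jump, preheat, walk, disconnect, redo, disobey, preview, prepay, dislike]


Checking each word for prefix 'dis':
  'sing' -> no (count: 0)
  'run' -> no (count: 0)
  'rewrite' -> no (count: 0)
  'jump' -> no (count: 0)
  'preheat' -> no (count: 0)
  'walk' -> no (count: 0)
  'disconnect' -> YES, starts with 'dis' (count: 1)
  'redo' -> no (count: 1)
  'disobey' -> YES, starts with 'dis' (count: 2)
  'preview' -> no (count: 2)
  'prepay' -> no (count: 2)
  'dislike' -> YES, starts with 'dis' (count: 3)
Total with prefix 'dis': 3

3


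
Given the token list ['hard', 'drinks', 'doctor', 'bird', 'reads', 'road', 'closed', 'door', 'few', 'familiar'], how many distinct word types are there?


Listing all tokens and tracking unique types:
  Token 1: 'hard' -> NEW (unique so far: 1)
  Token 2: 'drinks' -> NEW (unique so far: 2)
  Token 3: 'doctor' -> NEW (unique so far: 3)
  Token 4: 'bird' -> NEW (unique so far: 4)
  Token 5: 'reads' -> NEW (unique so far: 5)
  Token 6: 'road' -> NEW (unique so far: 6)
  Token 7: 'closed' -> NEW (unique so far: 7)
  Token 8: 'door' -> NEW (unique so far: 8)
  Token 9: 'few' -> NEW (unique so far: 9)
  Token 10: 'familiar' -> NEW (unique so far: 10)
Unique types: ('bird', 'closed', 'doctor', 'door', 'drinks', 'familiar', 'few', 'hard', 'reads', 'road')
Vocabulary size: 10

10


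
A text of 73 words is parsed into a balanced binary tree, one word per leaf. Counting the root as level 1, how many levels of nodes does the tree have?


In a balanced binary tree with n leaves the deepest leaf is ceil(log2(n)) edges below the root,
so counting node levels inclusive of root and leaves gives ceil(log2(n)) + 1 levels.
log2(73) = 6.1898
ceil(6.1898) = 7
levels = 7 + 1 = 8

8


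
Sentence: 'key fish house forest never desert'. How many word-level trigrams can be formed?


Word trigrams from [6] words:
  Trigram 1: (key fish house)
  Trigram 2: (fish house forest)
  Trigram 3: (house forest never)
  Trigram 4: (forest never desert)
Total word trigrams: 6 - 2 = 4

4


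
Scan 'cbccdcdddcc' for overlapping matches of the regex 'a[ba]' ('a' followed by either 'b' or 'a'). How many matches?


Pattern: a[ba] means 'a' followed by either 'b' or 'a'.
Scanning 'cbccdcdddcc' position-by-position:
  Pos 0: window 'cb' -> no
  Pos 1: window 'bc' -> no
  Pos 2: window 'cc' -> no
  Pos 3: window 'cd' -> no
  Pos 4: window 'dc' -> no
  Pos 5: window 'cd' -> no
  Pos 6: window 'dd' -> no
  Pos 7: window 'dd' -> no
  Pos 8: window 'dc' -> no
  Pos 9: window 'cc' -> no
  Pos 10: window 'c' -> no
Total matches: 0

0


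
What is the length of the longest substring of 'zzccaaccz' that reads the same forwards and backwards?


Scanning 'zzccaaccz' for palindromic substrings.
Substring at positions 1-8: 'zccaaccz'.
Check: reverse('zccaaccz') = 'zccaaccz' -> palindrome confirmed.
Neighbouring characters ('z' / '-') break symmetry, so it cannot extend further.
No longer palindromic substring exists; longest length = 8

8


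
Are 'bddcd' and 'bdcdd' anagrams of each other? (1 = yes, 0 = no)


Sort characters of 'bddcd': 'bcddd'
Sort characters of 'bdcdd': 'bcddd'
Sorted forms match -> they ARE anagrams
Result: 1

1


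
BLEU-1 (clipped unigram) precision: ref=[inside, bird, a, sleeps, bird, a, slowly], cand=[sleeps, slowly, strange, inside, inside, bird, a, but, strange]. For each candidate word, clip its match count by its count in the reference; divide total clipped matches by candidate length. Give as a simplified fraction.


Reference word counts: {'a': 2, 'bird': 2, 'inside': 1, 'sleeps': 1, 'slowly': 1}
Checking each candidate word (with clipping):
  'sleeps' -> in reference (ref count 1, used 1/1) -> match (matches: 1)
  'slowly' -> in reference (ref count 1, used 1/1) -> match (matches: 2)
  'strange' -> not in reference -> no match (matches: 2)
  'inside' -> in reference (ref count 1, used 1/1) -> match (matches: 3)
  'inside' -> ref count 1 already used up (1/1) -> clipped, no match (matches: 3)
  'bird' -> in reference (ref count 2, used 1/2) -> match (matches: 4)
  'a' -> in reference (ref count 2, used 1/2) -> match (matches: 5)
  'but' -> not in reference -> no match (matches: 5)
  'strange' -> not in reference -> no match (matches: 5)
Clipped matches: 5, Candidate length: 9
Precision = 5/9

5/9


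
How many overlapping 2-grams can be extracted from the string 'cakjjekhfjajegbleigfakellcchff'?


String 'cakjjekhfjajegbleigfakellcchff' has length L = 30.
Number of overlapping n-grams = L - n + 1
Substituting: 30 - 2 + 1 = 29

29


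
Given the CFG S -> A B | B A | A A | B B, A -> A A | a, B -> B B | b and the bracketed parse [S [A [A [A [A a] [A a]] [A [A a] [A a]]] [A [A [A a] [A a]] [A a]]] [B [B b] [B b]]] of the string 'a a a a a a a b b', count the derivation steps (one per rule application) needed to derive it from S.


Every bracketed nonterminal node [X ...] in the tree is produced by exactly one rule application.
Reading the tree off as a leftmost derivation:
  Step 1: S  =>  A B   (applied S -> A B)
  Step 2: A B  =>  A A B   (applied A -> A A)
  Step 3: A A B  =>  A A A B   (applied A -> A A)
  Step 4: A A A B  =>  A A A A B   (applied A -> A A)
  Step 5: A A A A B  =>  a A A A B   (applied A -> a)
  Step 6: a A A A B  =>  a a A A B   (applied A -> a)
  Step 7: a a A A B  =>  a a A A A B   (applied A -> A A)
  Step 8: a a A A A B  =>  a a a A A B   (applied A -> a)
  Step 9: a a a A A B  =>  a a a a A B   (applied A -> a)
  Step 10: a a a a A B  =>  a a a a A A B   (applied A -> A A)
  Step 11: a a a a A A B  =>  a a a a A A A B   (applied A -> A A)
  Step 12: a a a a A A A B  =>  a a a a a A A B   (applied A -> a)
  Step 13: a a a a a A A B  =>  a a a a a a A B   (applied A -> a)
  Step 14: a a a a a a A B  =>  a a a a a a a B   (applied A -> a)
  Step 15: a a a a a a a B  =>  a a a a a a a B B   (applied B -> B B)
  Step 16: a a a a a a a B B  =>  a a a a a a a b B   (applied B -> b)
  Step 17: a a a a a a a b B  =>  a a a a a a a b b   (applied B -> b)
Final yield: a a a a a a a b b
Total rewrite steps: 17

17


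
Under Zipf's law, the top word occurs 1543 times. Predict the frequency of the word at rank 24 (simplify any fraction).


Zipf's law: freq(rank) = f1 / rank
f1 = 1543, rank = 24
freq = 1543 / 24
GCD(1543, 24) = 1
Simplified: 1543/24

1543/24


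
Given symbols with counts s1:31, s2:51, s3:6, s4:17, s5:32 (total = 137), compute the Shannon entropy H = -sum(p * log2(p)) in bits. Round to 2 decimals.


Computing entropy H = -sum(p_i * log2(p_i)):
  s1: p = 31/137 = 0.2263, -p*log2(p) = 0.4851
  s2: p = 51/137 = 0.3723, -p*log2(p) = 0.5307
  s3: p = 6/137 = 0.0438, -p*log2(p) = 0.1977
  s4: p = 17/137 = 0.1241, -p*log2(p) = 0.3736
  s5: p = 32/137 = 0.2336, -p*log2(p) = 0.4901
H = sum of terms = 2.0772
Rounded to 2 decimals: 2.08

2.08


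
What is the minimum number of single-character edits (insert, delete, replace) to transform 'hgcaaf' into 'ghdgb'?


Building DP table for s1='hgcaaf' (len 6) and s2='ghdgb' (len 5):
       g  h  d  g  b
    0  1  2  3  4  5
  h 1  1  1  2  3  4
  g 2  1  2  2  2  3
  c 3  2  2  3  3  3
  a 4  3  3  3  4  4
  a 5  4  4  4  4  5
  f 6  5  5  5  5  5
Edit distance = dp[6][5] = 5

5


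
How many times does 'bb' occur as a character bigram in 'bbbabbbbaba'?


Scanning 'bbbabbbbaba' for bigram 'bb':
  Position 0: 'bb' -> MATCH
  Position 1: 'bb' -> MATCH
  Position 2: 'ba' -> no
  Position 3: 'ab' -> no
  Position 4: 'bb' -> MATCH
  Position 5: 'bb' -> MATCH
  Position 6: 'bb' -> MATCH
  Position 7: 'ba' -> no
  Position 8: 'ab' -> no
  Position 9: 'ba' -> no
Total matches: 5

5


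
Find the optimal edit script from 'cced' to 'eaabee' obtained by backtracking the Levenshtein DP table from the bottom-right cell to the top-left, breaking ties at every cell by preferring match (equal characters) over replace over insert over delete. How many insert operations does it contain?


Edit distance = 5. Backtracking from cell (4, 6) with preference match > replace > insert > delete,
then listing the resulting alignment 'cced' -> 'eaabee' left to right:
  Step 1: insert 'e' [insertion #1]
  Step 2: insert 'a' [insertion #2]
  Step 3: replace c->a
  Step 4: replace c->b
  Step 5: keep 'e'
  Step 6: replace d->e
Total insertions: 2

2


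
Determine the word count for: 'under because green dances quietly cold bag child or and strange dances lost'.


Counting words by splitting on spaces:
  Word 1: 'under'
  Word 2: 'because'
  Word 3: 'green'
  Word 4: 'dances'
  Word 5: 'quietly'
  Word 6: 'cold'
  Word 7: 'bag'
  Word 8: 'child'
  Word 9: 'or'
  Word 10: 'and'
  Word 11: 'strange'
  Word 12: 'dances'
  Word 13: 'lost'
Total words: 13

13


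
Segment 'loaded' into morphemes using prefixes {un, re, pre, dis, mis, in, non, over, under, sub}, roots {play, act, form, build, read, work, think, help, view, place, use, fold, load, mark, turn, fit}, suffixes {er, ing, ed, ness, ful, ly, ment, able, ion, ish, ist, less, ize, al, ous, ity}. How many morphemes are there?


Segmenting 'loaded' against the inventory:
  'load' -> root (morpheme 1)
  'ed' -> suffix (morpheme 2)
Total morphemes: 2

2


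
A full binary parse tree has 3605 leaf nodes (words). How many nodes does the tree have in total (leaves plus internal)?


Leaf nodes (terminals): 3605
Internal nodes = n - 1 = 3605 - 1 = 3604
Total = leaves + internal = 3605 + 3604 = 7209

7209


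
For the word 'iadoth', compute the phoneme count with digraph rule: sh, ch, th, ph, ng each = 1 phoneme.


Parsing 'iadoth' greedily, digraphs first:
  'i' -> vowel phoneme (phonemes so far: 1)
  'a' -> vowel phoneme (phonemes so far: 2)
  'd' -> consonant phoneme (phonemes so far: 3)
  'o' -> vowel phoneme (phonemes so far: 4)
  'th' -> digraph (1 consonant phoneme) (phonemes so far: 5)
Total phonemes: 5

5


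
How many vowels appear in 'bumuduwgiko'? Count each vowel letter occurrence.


Scanning each character of 'bumuduwgiko':
  Position 1: 'b' -> consonant (running count: 0)
  Position 2: 'u' -> vowel (running count: 1)
  Position 3: 'm' -> consonant (running count: 1)
  Position 4: 'u' -> vowel (running count: 2)
  Position 5: 'd' -> consonant (running count: 2)
  Position 6: 'u' -> vowel (running count: 3)
  Position 7: 'w' -> consonant (running count: 3)
  Position 8: 'g' -> consonant (running count: 3)
  Position 9: 'i' -> vowel (running count: 4)
  Position 10: 'k' -> consonant (running count: 4)
  Position 11: 'o' -> vowel (running count: 5)
Total vowels: 5

5


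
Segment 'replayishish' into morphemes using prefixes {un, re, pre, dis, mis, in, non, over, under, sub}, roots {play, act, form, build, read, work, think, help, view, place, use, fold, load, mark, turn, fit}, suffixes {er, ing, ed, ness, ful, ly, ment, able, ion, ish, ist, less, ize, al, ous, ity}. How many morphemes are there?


Segmenting 'replayishish' against the inventory:
  're' -> prefix (morpheme 1)
  'play' -> root (morpheme 2)
  'ish' -> suffix (morpheme 3)
  'ish' -> suffix (morpheme 4)
Total morphemes: 4

4


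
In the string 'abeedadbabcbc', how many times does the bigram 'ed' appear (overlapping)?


Scanning 'abeedadbabcbc' for bigram 'ed':
  Position 0: 'ab' -> no
  Position 1: 'be' -> no
  Position 2: 'ee' -> no
  Position 3: 'ed' -> MATCH
  Position 4: 'da' -> no
  Position 5: 'ad' -> no
  Position 6: 'db' -> no
  Position 7: 'ba' -> no
  Position 8: 'ab' -> no
  Position 9: 'bc' -> no
  Position 10: 'cb' -> no
  Position 11: 'bc' -> no
Total matches: 1

1


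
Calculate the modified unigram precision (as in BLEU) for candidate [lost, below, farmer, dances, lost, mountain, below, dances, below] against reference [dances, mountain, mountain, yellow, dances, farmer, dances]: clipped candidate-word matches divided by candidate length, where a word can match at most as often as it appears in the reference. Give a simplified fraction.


Reference word counts: {'dances': 3, 'farmer': 1, 'mountain': 2, 'yellow': 1}
Checking each candidate word (with clipping):
  'lost' -> not in reference -> no match (matches: 0)
  'below' -> not in reference -> no match (matches: 0)
  'farmer' -> in reference (ref count 1, used 1/1) -> match (matches: 1)
  'dances' -> in reference (ref count 3, used 1/3) -> match (matches: 2)
  'lost' -> not in reference -> no match (matches: 2)
  'mountain' -> in reference (ref count 2, used 1/2) -> match (matches: 3)
  'below' -> not in reference -> no match (matches: 3)
  'dances' -> in reference (ref count 3, used 2/3) -> match (matches: 4)
  'below' -> not in reference -> no match (matches: 4)
Clipped matches: 4, Candidate length: 9
Precision = 4/9

4/9


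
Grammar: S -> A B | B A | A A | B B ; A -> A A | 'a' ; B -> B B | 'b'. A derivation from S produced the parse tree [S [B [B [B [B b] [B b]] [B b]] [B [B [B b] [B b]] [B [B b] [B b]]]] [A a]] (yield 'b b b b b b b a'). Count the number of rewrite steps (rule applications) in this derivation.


Every bracketed nonterminal node [X ...] in the tree is produced by exactly one rule application.
Reading the tree off as a leftmost derivation:
  Step 1: S  =>  B A   (applied S -> B A)
  Step 2: B A  =>  B B A   (applied B -> B B)
  Step 3: B B A  =>  B B B A   (applied B -> B B)
  Step 4: B B B A  =>  B B B B A   (applied B -> B B)
  Step 5: B B B B A  =>  b B B B A   (applied B -> b)
  Step 6: b B B B A  =>  b b B B A   (applied B -> b)
  Step 7: b b B B A  =>  b b b B A   (applied B -> b)
  Step 8: b b b B A  =>  b b b B B A   (applied B -> B B)
  Step 9: b b b B B A  =>  b b b B B B A   (applied B -> B B)
  Step 10: b b b B B B A  =>  b b b b B B A   (applied B -> b)
  Step 11: b b b b B B A  =>  b b b b b B A   (applied B -> b)
  Step 12: b b b b b B A  =>  b b b b b B B A   (applied B -> B B)
  Step 13: b b b b b B B A  =>  b b b b b b B A   (applied B -> b)
  Step 14: b b b b b b B A  =>  b b b b b b b A   (applied B -> b)
  Step 15: b b b b b b b A  =>  b b b b b b b a   (applied A -> a)
Final yield: b b b b b b b a
Total rewrite steps: 15

15


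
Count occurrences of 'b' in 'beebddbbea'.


Scanning 'beebddbbea' for 'b':
  Position 0: 'b' -> MATCH (count: 1)
  Position 3: 'b' -> MATCH (count: 2)
  Position 6: 'b' -> MATCH (count: 3)
  Position 7: 'b' -> MATCH (count: 4)
Total occurrences of 'b': 4

4


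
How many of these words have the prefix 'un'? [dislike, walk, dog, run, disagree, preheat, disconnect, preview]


Checking each word for prefix 'un':
  'dislike' -> no (count: 0)
  'walk' -> no (count: 0)
  'dog' -> no (count: 0)
  'run' -> no (count: 0)
  'disagree' -> no (count: 0)
  'preheat' -> no (count: 0)
  'disconnect' -> no (count: 0)
  'preview' -> no (count: 0)
Total with prefix 'un': 0

0


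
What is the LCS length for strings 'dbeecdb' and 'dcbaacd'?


DP table for LCS of 'dbeecdb' and 'dcbaacd':
       d  c  b  a  a  c  d
    0  0  0  0  0  0  0  0
  d 0  1  1  1  1  1  1  1
  b 0  1  1  2  2  2  2  2
  e 0  1  1  2  2  2  2  2
  e 0  1  1  2  2  2  2  2
  c 0  1  2  2  2  2  3  3
  d 0  1  2  2  2  2  3  4
  b 0  1  2  3  3  3  3  4
LCS: 'dbcd'
LCS length = 4

4


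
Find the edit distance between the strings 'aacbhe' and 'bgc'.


Building DP table for s1='aacbhe' (len 6) and s2='bgc' (len 3):
       b  g  c
    0  1  2  3
  a 1  1  2  3
  a 2  2  2  3
  c 3  3  3  2
  b 4  3  4  3
  h 5  4  4  4
  e 6  5  5  5
Edit distance = dp[6][3] = 5

5


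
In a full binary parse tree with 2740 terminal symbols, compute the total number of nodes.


Leaf nodes (terminals): 2740
Internal nodes = n - 1 = 2740 - 1 = 2739
Total = leaves + internal = 2740 + 2739 = 5479

5479


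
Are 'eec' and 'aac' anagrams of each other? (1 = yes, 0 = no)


Sort characters of 'eec': 'cee'
Sort characters of 'aac': 'aac'
Sorted forms differ -> they are NOT anagrams
Result: 0

0


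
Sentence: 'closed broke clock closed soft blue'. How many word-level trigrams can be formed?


Word trigrams from [6] words:
  Trigram 1: (closed broke clock)
  Trigram 2: (broke clock closed)
  Trigram 3: (clock closed soft)
  Trigram 4: (closed soft blue)
Total word trigrams: 6 - 2 = 4

4


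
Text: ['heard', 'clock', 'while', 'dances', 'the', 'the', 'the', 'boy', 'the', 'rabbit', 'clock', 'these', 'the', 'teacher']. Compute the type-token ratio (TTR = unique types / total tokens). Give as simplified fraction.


Tokens: 14
Unique types: ('boy', 'clock', 'dances', 'heard', 'rabbit', 'teacher', 'the', 'these', 'while') = 9
TTR = 9/14
Already in lowest terms.

9/14


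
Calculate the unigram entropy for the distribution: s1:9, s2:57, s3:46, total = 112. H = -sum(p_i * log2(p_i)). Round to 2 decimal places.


Computing entropy H = -sum(p_i * log2(p_i)):
  s1: p = 9/112 = 0.0804, -p*log2(p) = 0.2923
  s2: p = 57/112 = 0.5089, -p*log2(p) = 0.4959
  s3: p = 46/112 = 0.4107, -p*log2(p) = 0.5273
H = sum of terms = 1.3155
Rounded to 2 decimals: 1.32

1.32


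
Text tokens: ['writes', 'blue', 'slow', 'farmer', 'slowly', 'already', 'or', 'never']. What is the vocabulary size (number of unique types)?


Listing all tokens and tracking unique types:
  Token 1: 'writes' -> NEW (unique so far: 1)
  Token 2: 'blue' -> NEW (unique so far: 2)
  Token 3: 'slow' -> NEW (unique so far: 3)
  Token 4: 'farmer' -> NEW (unique so far: 4)
  Token 5: 'slowly' -> NEW (unique so far: 5)
  Token 6: 'already' -> NEW (unique so far: 6)
  Token 7: 'or' -> NEW (unique so far: 7)
  Token 8: 'never' -> NEW (unique so far: 8)
Unique types: ('already', 'blue', 'farmer', 'never', 'or', 'slow', 'slowly', 'writes')
Vocabulary size: 8

8


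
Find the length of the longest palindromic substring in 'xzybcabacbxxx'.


Scanning 'xzybcabacbxxx' for palindromic substrings.
Substring at positions 3-9: 'bcabacb'.
Check: reverse('bcabacb') = 'bcabacb' -> palindrome confirmed.
Neighbouring characters ('y' / 'x') break symmetry, so it cannot extend further.
No longer palindromic substring exists; longest length = 7

7


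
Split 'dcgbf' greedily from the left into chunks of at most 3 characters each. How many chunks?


'dcgbf' has 5 characters.
Chunking with max size 3:
  Chunk 1: 'dcg' (positions 0-2)
  Chunk 2: 'bf' (positions 3-4)
Total chunks: ceil(5 / 3) = 2

2


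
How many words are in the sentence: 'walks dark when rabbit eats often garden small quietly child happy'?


Counting words by splitting on spaces:
  Word 1: 'walks'
  Word 2: 'dark'
  Word 3: 'when'
  Word 4: 'rabbit'
  Word 5: 'eats'
  Word 6: 'often'
  Word 7: 'garden'
  Word 8: 'small'
  Word 9: 'quietly'
  Word 10: 'child'
  Word 11: 'happy'
Total words: 11

11


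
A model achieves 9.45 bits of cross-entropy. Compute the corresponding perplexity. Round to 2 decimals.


Perplexity formula: PP = 2^H
H = 9.45
PP = 2^9.45
Decompose: 2^9.45 = 2^9 * 2^0.45
2^9 = 512, 2^0.45 ~ 1.3660403
PP ~ 512 * 1.3660403 = 699.4126336
Rounded to 2 decimals: 699.41

699.41


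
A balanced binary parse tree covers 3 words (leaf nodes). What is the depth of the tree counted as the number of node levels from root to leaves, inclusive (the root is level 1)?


In a balanced binary tree with n leaves the deepest leaf is ceil(log2(n)) edges below the root,
so counting node levels inclusive of root and leaves gives ceil(log2(n)) + 1 levels.
log2(3) = 1.5850
ceil(1.5850) = 2
levels = 2 + 1 = 3

3


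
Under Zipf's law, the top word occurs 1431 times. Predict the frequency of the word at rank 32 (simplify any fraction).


Zipf's law: freq(rank) = f1 / rank
f1 = 1431, rank = 32
freq = 1431 / 32
GCD(1431, 32) = 1
Simplified: 1431/32

1431/32


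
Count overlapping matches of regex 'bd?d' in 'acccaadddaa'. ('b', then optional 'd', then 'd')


Pattern: bd?d means 'b', then optional 'd', then 'd'.
Scanning 'acccaadddaa' position-by-position:
  Pos 0: window 'acc' -> no
  Pos 1: window 'ccc' -> no
  Pos 2: window 'cca' -> no
  Pos 3: window 'caa' -> no
  Pos 4: window 'aad' -> no
  Pos 5: window 'add' -> no
  Pos 6: window 'ddd' -> no
  Pos 7: window 'dda' -> no
  Pos 8: window 'daa' -> no
  Pos 9: window 'aa' -> no
  Pos 10: window 'a' -> no
Total matches: 0

0


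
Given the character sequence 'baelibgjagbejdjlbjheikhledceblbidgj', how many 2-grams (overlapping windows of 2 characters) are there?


String 'baelibgjagbejdjlbjheikhledceblbidgj' has length L = 35.
Number of overlapping n-grams = L - n + 1
Substituting: 35 - 2 + 1 = 34

34


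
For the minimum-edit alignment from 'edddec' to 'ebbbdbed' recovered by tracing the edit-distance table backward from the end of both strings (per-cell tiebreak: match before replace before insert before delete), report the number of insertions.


Edit distance = 5. Backtracking from cell (6, 8) with preference match > replace > insert > delete,
then listing the resulting alignment 'edddec' -> 'ebbbdbed' left to right:
  Step 1: keep 'e'
  Step 2: insert 'b' [insertion #1]
  Step 3: insert 'b' [insertion #2]
  Step 4: replace d->b
  Step 5: keep 'd'
  Step 6: replace d->b
  Step 7: keep 'e'
  Step 8: replace c->d
Total insertions: 2

2


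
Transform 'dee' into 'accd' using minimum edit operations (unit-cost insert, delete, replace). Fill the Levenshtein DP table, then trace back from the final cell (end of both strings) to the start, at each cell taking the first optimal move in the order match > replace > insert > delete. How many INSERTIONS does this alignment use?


Edit distance = 4. Backtracking from cell (3, 4) with preference match > replace > insert > delete,
then listing the resulting alignment 'dee' -> 'accd' left to right:
  Step 1: insert 'a' [insertion #1]
  Step 2: replace d->c
  Step 3: replace e->c
  Step 4: replace e->d
Total insertions: 1

1


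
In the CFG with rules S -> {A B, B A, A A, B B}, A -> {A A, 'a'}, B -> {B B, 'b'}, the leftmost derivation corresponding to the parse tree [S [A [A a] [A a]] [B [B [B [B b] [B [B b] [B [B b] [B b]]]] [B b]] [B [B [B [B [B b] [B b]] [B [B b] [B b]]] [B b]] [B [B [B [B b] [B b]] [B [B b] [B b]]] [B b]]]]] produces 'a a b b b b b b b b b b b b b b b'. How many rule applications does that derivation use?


Every bracketed nonterminal node [X ...] in the tree is produced by exactly one rule application.
Reading the tree off as a leftmost derivation:
  Step 1: S  =>  A B   (applied S -> A B)
  Step 2: A B  =>  A A B   (applied A -> A A)
  Step 3: A A B  =>  a A B   (applied A -> a)
  Step 4: a A B  =>  a a B   (applied A -> a)
  Step 5: a a B  =>  a a B B   (applied B -> B B)
  Step 6: a a B B  =>  a a B B B   (applied B -> B B)
  Step 7: a a B B B  =>  a a B B B B   (applied B -> B B)
  Step 8: a a B B B B  =>  a a b B B B   (applied B -> b)
  Step 9: a a b B B B  =>  a a b B B B B   (applied B -> B B)
  Step 10: a a b B B B B  =>  a a b b B B B   (applied B -> b)
  Step 11: a a b b B B B  =>  a a b b B B B B   (applied B -> B B)
  Step 12: a a b b B B B B  =>  a a b b b B B B   (applied B -> b)
  Step 13: a a b b b B B B  =>  a a b b b b B B   (applied B -> b)
  Step 14: a a b b b b B B  =>  a a b b b b b B   (applied B -> b)
  Step 15: a a b b b b b B  =>  a a b b b b b B B   (applied B -> B B)
  Step 16: a a b b b b b B B  =>  a a b b b b b B B B   (applied B -> B B)
  Step 17: a a b b b b b B B B  =>  a a b b b b b B B B B   (applied B -> B B)
  Step 18: a a b b b b b B B B B  =>  a a b b b b b B B B B B   (applied B -> B B)
  Step 19: a a b b b b b B B B B B  =>  a a b b b b b b B B B B   (applied B -> b)
  Step 20: a a b b b b b b B B B B  =>  a a b b b b b b b B B B   (applied B -> b)
  Step 21: a a b b b b b b b B B B  =>  a a b b b b b b b B B B B   (applied B -> B B)
  Step 22: a a b b b b b b b B B B B  =>  a a b b b b b b b b B B B   (applied B -> b)
  Step 23: a a b b b b b b b b B B B  =>  a a b b b b b b b b b B B   (applied B -> b)
  Step 24: a a b b b b b b b b b B B  =>  a a b b b b b b b b b b B   (applied B -> b)
  Step 25: a a b b b b b b b b b b B  =>  a a b b b b b b b b b b B B   (applied B -> B B)
  Step 26: a a b b b b b b b b b b B B  =>  a a b b b b b b b b b b B B B   (applied B -> B B)
  Step 27: a a b b b b b b b b b b B B B  =>  a a b b b b b b b b b b B B B B   (applied B -> B B)
  Step 28: a a b b b b b b b b b b B B B B  =>  a a b b b b b b b b b b b B B B   (applied B -> b)
  Step 29: a a b b b b b b b b b b b B B B  =>  a a b b b b b b b b b b b b B B   (applied B -> b)
  Step 30: a a b b b b b b b b b b b b B B  =>  a a b b b b b b b b b b b b B B B   (applied B -> B B)
  Step 31: a a b b b b b b b b b b b b B B B  =>  a a b b b b b b b b b b b b b B B   (applied B -> b)
  Step 32: a a b b b b b b b b b b b b b B B  =>  a a b b b b b b b b b b b b b b B   (applied B -> b)
  Step 33: a a b b b b b b b b b b b b b b B  =>  a a b b b b b b b b b b b b b b b   (applied B -> b)
Final yield: a a b b b b b b b b b b b b b b b
Total rewrite steps: 33

33


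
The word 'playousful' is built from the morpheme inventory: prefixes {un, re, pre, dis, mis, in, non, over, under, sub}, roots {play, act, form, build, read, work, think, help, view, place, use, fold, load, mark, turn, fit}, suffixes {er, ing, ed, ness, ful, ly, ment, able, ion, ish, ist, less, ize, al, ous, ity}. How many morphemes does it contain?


Segmenting 'playousful' against the inventory:
  'play' -> root (morpheme 1)
  'ous' -> suffix (morpheme 2)
  'ful' -> suffix (morpheme 3)
Total morphemes: 3

3


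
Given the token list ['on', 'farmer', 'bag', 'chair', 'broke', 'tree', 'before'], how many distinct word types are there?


Listing all tokens and tracking unique types:
  Token 1: 'on' -> NEW (unique so far: 1)
  Token 2: 'farmer' -> NEW (unique so far: 2)
  Token 3: 'bag' -> NEW (unique so far: 3)
  Token 4: 'chair' -> NEW (unique so far: 4)
  Token 5: 'broke' -> NEW (unique so far: 5)
  Token 6: 'tree' -> NEW (unique so far: 6)
  Token 7: 'before' -> NEW (unique so far: 7)
Unique types: ('bag', 'before', 'broke', 'chair', 'farmer', 'on', 'tree')
Vocabulary size: 7

7


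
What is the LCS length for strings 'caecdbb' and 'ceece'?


DP table for LCS of 'caecdbb' and 'ceece':
       c  e  e  c  e
    0  0  0  0  0  0
  c 0  1  1  1  1  1
  a 0  1  1  1  1  1
  e 0  1  2  2  2  2
  c 0  1  2  2  3  3
  d 0  1  2  2  3  3
  b 0  1  2  2  3  3
  b 0  1  2  2  3  3
LCS: 'cec'
LCS length = 3

3


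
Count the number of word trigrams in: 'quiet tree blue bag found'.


Word trigrams from [5] words:
  Trigram 1: (quiet tree blue)
  Trigram 2: (tree blue bag)
  Trigram 3: (blue bag found)
Total word trigrams: 5 - 2 = 3

3


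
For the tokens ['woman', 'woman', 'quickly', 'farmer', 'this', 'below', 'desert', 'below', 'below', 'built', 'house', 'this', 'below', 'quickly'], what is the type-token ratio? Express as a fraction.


Tokens: 14
Unique types: ('below', 'built', 'desert', 'farmer', 'house', 'quickly', 'this', 'woman') = 8
TTR = 8/14
Simplify: divide both by 2 -> 4/7
TTR = 4/7

4/7


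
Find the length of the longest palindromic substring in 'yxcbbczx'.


Scanning 'yxcbbczx' for palindromic substrings.
Substring at positions 2-5: 'cbbc'.
Check: reverse('cbbc') = 'cbbc' -> palindrome confirmed.
Neighbouring characters ('x' / 'z') break symmetry, so it cannot extend further.
No longer palindromic substring exists; longest length = 4

4


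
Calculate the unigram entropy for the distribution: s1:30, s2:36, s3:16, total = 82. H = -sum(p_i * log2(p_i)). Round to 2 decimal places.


Computing entropy H = -sum(p_i * log2(p_i)):
  s1: p = 30/82 = 0.3659, -p*log2(p) = 0.5307
  s2: p = 36/82 = 0.4390, -p*log2(p) = 0.5214
  s3: p = 16/82 = 0.1951, -p*log2(p) = 0.4600
H = sum of terms = 1.5121
Rounded to 2 decimals: 1.51

1.51


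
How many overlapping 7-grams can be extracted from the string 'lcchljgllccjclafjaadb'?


String 'lcchljgllccjclafjaadb' has length L = 21.
Number of overlapping n-grams = L - n + 1
Substituting: 21 - 7 + 1 = 15

15


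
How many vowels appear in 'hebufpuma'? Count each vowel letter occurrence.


Scanning each character of 'hebufpuma':
  Position 1: 'h' -> consonant (running count: 0)
  Position 2: 'e' -> vowel (running count: 1)
  Position 3: 'b' -> consonant (running count: 1)
  Position 4: 'u' -> vowel (running count: 2)
  Position 5: 'f' -> consonant (running count: 2)
  Position 6: 'p' -> consonant (running count: 2)
  Position 7: 'u' -> vowel (running count: 3)
  Position 8: 'm' -> consonant (running count: 3)
  Position 9: 'a' -> vowel (running count: 4)
Total vowels: 4

4


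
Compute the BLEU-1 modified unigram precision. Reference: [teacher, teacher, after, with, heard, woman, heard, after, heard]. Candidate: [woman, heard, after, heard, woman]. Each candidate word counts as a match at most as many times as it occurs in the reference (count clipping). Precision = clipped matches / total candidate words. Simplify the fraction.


Reference word counts: {'after': 2, 'heard': 3, 'teacher': 2, 'with': 1, 'woman': 1}
Checking each candidate word (with clipping):
  'woman' -> in reference (ref count 1, used 1/1) -> match (matches: 1)
  'heard' -> in reference (ref count 3, used 1/3) -> match (matches: 2)
  'after' -> in reference (ref count 2, used 1/2) -> match (matches: 3)
  'heard' -> in reference (ref count 3, used 2/3) -> match (matches: 4)
  'woman' -> ref count 1 already used up (1/1) -> clipped, no match (matches: 4)
Clipped matches: 4, Candidate length: 5
Precision = 4/5

4/5
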